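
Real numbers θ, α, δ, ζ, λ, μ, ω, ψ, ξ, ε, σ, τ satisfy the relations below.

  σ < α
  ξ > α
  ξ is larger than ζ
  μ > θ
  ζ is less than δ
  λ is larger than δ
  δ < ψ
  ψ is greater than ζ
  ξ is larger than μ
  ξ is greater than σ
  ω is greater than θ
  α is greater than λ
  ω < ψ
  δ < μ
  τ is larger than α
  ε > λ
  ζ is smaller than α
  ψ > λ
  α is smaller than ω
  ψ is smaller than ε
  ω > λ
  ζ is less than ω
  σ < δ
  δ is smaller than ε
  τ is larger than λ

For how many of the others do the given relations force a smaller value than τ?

Directly below τ: λ, α.
One step further: σ, ζ, δ (5 so far).
Nothing else is reachable below τ; 5 in all.

5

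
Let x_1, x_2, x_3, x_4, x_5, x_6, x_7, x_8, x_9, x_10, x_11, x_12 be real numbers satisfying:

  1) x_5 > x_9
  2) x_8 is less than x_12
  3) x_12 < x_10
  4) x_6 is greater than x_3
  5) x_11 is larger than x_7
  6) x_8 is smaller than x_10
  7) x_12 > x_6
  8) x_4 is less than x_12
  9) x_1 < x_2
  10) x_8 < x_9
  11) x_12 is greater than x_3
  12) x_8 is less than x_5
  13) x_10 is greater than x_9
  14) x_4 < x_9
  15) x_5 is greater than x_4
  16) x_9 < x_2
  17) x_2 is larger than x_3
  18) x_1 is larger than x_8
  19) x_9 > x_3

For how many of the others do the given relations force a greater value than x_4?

From x_4 the given relations immediately reach x_9, x_12, x_5.
From those, x_2, x_10 — 5 in total.
Nothing else is reachable above x_4; 5 in all.

5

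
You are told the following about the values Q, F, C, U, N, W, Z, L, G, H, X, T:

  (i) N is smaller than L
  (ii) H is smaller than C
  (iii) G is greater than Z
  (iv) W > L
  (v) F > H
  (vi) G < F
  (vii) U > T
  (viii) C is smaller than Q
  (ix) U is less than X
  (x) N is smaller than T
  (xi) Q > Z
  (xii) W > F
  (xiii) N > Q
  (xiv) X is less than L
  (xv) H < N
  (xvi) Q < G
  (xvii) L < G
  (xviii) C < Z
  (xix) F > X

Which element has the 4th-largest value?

L

The consecutive relations fix a unique order: H < C < Z < Q < N < T < U < X < L < G < F < W.
Counting 4 from the largest end gives L.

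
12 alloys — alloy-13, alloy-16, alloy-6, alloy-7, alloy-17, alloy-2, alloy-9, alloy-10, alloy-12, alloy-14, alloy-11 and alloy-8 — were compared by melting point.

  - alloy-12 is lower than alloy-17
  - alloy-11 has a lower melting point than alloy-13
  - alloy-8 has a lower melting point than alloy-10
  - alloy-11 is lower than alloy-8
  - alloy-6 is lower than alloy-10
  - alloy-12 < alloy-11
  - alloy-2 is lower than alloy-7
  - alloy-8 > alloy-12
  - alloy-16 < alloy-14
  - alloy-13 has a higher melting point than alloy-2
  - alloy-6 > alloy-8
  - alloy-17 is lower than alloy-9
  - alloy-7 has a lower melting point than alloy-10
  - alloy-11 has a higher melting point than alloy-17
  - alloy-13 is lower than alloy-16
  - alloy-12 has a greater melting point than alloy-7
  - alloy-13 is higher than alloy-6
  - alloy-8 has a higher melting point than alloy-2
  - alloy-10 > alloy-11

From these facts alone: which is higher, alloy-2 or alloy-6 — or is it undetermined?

alloy-6

alloy-2 < alloy-7 and alloy-7 < alloy-12 give alloy-2 < alloy-12.
Then alloy-12 < alloy-17 extends the chain to alloy-17.
Then alloy-17 < alloy-11 extends the chain to alloy-11.
With alloy-11 < alloy-8: alloy-2 < alloy-7 < alloy-12 < alloy-17 < alloy-11 < alloy-8.
Then alloy-8 < alloy-6 extends the chain to alloy-6.
So alloy-6 is higher.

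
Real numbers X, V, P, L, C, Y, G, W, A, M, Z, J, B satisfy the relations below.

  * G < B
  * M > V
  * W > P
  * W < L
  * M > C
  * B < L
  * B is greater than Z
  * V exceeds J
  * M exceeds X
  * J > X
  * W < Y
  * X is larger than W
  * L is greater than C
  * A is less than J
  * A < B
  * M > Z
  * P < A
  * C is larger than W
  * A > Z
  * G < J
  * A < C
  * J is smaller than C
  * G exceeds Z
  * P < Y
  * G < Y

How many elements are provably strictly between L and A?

Chaining upward from A reaches: J, C, V, B, M.
Chaining downward from L reaches: Z, P, W, G, X, J, C, B.
Strictly between A and L are those in both lists: J, C, B — 3 elements.

3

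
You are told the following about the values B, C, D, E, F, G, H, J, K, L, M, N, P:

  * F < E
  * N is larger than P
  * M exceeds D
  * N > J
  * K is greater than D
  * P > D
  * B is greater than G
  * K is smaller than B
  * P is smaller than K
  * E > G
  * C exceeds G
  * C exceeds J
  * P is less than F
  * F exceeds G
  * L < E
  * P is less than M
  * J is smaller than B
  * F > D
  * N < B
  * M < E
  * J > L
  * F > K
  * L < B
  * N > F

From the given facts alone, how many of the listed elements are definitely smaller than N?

Directly below N: P, J, F.
One step further: L, D, G, K (7 so far).
Nothing else is reachable below N; 7 in all.

7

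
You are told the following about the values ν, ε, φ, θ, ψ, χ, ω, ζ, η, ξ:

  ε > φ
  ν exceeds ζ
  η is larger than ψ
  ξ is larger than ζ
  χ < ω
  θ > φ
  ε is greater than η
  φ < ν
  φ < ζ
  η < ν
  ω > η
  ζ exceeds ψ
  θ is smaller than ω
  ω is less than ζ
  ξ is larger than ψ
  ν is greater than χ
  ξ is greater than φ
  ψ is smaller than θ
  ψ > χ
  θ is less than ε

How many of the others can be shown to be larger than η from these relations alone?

From η the given relations immediately reach ω, ε, ν.
From those, ζ — 4 in total.
From those, ξ — 5 in total.
Nothing else is reachable above η; 5 in all.

5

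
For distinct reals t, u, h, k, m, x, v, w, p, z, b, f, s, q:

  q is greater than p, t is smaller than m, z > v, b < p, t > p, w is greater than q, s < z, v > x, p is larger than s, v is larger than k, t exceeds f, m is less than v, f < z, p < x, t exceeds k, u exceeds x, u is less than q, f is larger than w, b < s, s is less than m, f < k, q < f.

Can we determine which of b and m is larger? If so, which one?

m

b < s and s < p give b < p.
Then p < x extends the chain to x.
Then x < u extends the chain to u.
Then u < q extends the chain to q.
With q < w: b < s < p < x < u < q < w.
With w < f: b < s < p < x < u < q < w < f.
Then f < k extends the chain to k.
With k < t: b < s < p < x < u < q < w < f < k < t.
Then t < m extends the chain to m.
So m is larger.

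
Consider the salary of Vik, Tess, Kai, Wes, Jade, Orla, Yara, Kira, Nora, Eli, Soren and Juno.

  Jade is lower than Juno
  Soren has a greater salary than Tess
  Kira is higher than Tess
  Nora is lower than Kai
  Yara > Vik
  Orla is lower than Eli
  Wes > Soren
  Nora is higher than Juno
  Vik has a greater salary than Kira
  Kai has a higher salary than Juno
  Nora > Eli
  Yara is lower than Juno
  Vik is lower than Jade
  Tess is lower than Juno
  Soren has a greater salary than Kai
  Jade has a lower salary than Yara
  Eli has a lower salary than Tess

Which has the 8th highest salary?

Vik

Chaining the given pairs: Orla < Eli < Tess < Kira < Vik < Jade < Yara < Juno < Nora < Kai < Soren < Wes.
Counting 8 from the largest end gives Vik.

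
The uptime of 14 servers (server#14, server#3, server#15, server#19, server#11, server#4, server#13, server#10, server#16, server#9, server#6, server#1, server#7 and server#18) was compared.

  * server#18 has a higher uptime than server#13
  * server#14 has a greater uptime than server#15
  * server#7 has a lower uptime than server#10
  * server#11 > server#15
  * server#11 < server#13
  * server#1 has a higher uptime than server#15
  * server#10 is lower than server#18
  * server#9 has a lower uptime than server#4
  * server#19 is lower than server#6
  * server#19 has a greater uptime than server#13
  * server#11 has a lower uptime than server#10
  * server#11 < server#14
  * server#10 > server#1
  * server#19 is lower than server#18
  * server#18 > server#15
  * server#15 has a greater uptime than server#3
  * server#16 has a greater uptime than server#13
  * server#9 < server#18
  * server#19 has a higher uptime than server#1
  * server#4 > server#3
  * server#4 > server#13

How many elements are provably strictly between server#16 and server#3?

The relations place server#3 below server#16. An element lies strictly between them when it is forced above server#3 and also forced below server#16.
Above server#3: {server#15, server#11, server#13, server#1, server#19, server#14, server#10, server#4, server#6, server#18}. Below server#16: {server#15, server#11, server#13}.
Intersection: {server#15, server#11, server#13} — 3.

3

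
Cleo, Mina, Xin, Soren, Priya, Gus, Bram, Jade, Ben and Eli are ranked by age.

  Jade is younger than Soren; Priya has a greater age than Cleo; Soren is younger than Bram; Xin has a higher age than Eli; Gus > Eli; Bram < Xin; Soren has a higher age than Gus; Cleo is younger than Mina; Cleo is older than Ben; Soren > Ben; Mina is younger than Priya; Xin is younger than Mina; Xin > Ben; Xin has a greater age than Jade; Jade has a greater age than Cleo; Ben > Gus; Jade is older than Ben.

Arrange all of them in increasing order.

The consecutive links are each given: Eli < Gus; Gus < Ben; Ben < Cleo; Cleo < Jade; Jade < Soren; Soren < Bram; Bram < Xin; Xin < Mina; Mina < Priya.

Eli < Gus < Ben < Cleo < Jade < Soren < Bram < Xin < Mina < Priya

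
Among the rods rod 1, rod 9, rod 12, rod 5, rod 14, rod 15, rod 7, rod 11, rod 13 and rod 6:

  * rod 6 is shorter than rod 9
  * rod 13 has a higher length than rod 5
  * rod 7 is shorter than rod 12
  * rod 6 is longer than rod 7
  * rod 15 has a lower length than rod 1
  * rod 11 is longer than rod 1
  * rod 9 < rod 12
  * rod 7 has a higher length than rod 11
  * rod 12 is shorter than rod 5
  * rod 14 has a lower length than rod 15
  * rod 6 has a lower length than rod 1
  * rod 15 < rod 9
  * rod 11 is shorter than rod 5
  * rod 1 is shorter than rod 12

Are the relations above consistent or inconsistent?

Chaining the given relations yields rod 1 < rod 11 < rod 7 < rod 6, so rod 1 < rod 6. But one relation states rod 6 < rod 1. These cannot both hold.

inconsistent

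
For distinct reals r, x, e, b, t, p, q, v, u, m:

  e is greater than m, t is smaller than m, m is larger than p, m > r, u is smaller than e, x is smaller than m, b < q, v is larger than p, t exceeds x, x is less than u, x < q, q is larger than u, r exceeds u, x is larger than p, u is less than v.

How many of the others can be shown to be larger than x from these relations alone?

7

The elements the relations force above x are u, v, t, q, r, m, e — no chain reaches any other.
That is 7.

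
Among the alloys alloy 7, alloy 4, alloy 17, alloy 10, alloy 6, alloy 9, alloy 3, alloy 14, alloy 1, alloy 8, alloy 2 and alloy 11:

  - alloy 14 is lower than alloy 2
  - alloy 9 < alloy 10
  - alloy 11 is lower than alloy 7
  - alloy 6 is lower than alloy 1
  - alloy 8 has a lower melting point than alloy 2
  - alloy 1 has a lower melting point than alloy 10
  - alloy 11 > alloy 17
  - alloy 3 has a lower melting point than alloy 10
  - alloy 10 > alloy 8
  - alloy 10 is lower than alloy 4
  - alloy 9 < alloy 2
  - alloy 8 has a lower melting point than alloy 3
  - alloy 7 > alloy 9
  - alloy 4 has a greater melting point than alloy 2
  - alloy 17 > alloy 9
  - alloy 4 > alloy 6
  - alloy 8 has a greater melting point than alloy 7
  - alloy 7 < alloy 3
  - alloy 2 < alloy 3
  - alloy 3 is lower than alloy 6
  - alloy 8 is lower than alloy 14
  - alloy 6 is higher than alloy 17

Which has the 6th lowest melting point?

Chaining the given pairs: alloy 9 < alloy 17 < alloy 11 < alloy 7 < alloy 8 < alloy 14 < alloy 2 < alloy 3 < alloy 6 < alloy 1 < alloy 10 < alloy 4.
Counting 6 from the smallest end gives alloy 14.

alloy 14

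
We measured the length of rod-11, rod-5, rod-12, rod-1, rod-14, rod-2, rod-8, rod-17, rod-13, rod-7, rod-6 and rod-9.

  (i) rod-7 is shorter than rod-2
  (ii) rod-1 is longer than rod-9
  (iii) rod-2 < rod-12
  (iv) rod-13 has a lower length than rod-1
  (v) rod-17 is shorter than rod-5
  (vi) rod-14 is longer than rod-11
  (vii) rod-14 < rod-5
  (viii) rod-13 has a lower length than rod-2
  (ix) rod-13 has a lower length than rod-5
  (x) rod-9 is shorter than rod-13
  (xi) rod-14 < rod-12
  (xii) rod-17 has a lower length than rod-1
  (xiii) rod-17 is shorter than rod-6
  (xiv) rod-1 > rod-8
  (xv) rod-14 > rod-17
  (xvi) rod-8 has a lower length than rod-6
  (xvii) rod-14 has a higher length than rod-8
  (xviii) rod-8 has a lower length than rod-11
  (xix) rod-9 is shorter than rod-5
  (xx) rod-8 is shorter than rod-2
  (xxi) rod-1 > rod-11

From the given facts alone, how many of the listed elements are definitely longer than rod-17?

5

The elements the relations force above rod-17 are rod-14, rod-5, rod-12, rod-1, rod-6 — no chain reaches any other.
That is 5.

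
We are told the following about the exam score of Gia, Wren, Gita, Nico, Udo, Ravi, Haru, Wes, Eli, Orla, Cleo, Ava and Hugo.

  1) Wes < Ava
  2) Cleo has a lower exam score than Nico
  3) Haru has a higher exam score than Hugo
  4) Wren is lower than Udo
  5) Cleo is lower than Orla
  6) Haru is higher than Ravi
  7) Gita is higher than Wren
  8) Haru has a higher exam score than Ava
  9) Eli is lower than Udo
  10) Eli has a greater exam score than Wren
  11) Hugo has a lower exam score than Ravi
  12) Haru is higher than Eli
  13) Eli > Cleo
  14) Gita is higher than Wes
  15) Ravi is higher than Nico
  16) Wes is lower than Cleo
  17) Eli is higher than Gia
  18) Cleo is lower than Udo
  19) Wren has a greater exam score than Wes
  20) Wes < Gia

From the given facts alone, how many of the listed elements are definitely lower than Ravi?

Directly below Ravi: Hugo, Nico.
One step further: Cleo (3 so far).
One step further: Wes (4 so far).
No other element is forced below Ravi by the given relations, so the count is 4.

4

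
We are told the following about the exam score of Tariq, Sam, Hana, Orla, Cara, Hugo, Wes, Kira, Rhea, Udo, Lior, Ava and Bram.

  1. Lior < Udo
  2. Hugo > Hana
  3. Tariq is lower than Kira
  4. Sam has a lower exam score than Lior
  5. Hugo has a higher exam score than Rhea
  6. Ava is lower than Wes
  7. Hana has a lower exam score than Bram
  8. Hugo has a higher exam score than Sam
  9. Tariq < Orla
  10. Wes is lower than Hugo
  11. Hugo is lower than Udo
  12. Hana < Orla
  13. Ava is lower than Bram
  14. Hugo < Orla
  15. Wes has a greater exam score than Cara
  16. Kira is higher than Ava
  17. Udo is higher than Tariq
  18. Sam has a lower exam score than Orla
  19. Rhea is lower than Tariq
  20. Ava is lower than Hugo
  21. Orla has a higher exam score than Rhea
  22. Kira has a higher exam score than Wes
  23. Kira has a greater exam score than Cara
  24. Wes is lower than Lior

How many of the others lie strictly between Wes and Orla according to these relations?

Chaining upward from Wes reaches: Kira, Hugo, Lior, Udo.
Chaining downward from Orla reaches: Rhea, Ava, Tariq, Cara, Hana, Sam, Hugo.
Strictly between Wes and Orla are those in both lists: Hugo — 1 element.

1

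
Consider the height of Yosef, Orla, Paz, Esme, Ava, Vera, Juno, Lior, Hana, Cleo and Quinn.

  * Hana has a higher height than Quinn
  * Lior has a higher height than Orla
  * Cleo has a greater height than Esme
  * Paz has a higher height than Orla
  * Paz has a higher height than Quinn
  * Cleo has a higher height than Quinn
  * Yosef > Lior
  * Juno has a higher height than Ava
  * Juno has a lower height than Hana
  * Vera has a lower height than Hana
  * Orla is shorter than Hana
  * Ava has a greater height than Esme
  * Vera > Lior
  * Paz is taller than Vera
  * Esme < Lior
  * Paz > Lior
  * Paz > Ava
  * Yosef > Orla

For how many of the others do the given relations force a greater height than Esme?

Directly above Esme: Lior, Ava, Cleo.
One step further: Vera, Juno, Yosef, Paz (7 so far).
One step further: Hana (8 so far).
No other element is forced above Esme by the given relations, so the count is 8.

8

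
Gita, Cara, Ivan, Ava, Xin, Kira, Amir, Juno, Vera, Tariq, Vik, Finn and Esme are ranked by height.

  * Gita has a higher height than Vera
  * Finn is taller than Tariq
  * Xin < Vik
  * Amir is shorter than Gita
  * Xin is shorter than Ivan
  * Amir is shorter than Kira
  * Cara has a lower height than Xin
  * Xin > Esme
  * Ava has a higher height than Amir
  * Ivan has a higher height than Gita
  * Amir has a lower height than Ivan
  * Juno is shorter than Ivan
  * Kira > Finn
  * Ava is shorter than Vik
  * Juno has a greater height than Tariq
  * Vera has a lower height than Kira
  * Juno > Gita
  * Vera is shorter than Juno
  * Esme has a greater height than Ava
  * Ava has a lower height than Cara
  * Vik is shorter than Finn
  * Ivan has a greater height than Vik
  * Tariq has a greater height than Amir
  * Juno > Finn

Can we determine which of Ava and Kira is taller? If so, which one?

Kira

Link the given pairs in sequence: Ava < Esme; Esme < Xin; Xin < Vik; Vik < Finn; Finn < Kira.
Chaining these gives Ava < Esme < Xin < Vik < Finn < Kira.
So Kira is taller.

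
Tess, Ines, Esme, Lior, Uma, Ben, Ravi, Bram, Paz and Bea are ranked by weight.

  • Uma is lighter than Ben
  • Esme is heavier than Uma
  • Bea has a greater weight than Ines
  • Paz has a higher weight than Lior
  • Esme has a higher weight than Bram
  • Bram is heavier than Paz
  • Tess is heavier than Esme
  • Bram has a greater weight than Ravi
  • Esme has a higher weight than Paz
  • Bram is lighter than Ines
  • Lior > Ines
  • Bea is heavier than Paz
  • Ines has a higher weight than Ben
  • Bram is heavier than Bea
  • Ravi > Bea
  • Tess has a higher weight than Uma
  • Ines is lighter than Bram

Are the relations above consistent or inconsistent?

We have Bram < Ines stated directly, yet also Ines < Lior < Paz < Bea < Ravi < Bram by chaining the others — so Ines < Bram. Contradiction.

inconsistent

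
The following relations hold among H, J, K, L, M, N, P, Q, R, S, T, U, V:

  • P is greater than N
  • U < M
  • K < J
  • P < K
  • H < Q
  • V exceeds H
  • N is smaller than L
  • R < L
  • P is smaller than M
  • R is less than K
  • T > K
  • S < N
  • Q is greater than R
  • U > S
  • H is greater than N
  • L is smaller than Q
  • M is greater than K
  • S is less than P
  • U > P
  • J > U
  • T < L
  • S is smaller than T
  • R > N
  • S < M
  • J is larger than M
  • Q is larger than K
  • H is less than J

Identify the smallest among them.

Chaining upward from S: directly above it, N, P, U, M, T; then H, R, K, J, L; then V, Q.
That covers every other element, and nothing is given below S, so S is the smallest.

S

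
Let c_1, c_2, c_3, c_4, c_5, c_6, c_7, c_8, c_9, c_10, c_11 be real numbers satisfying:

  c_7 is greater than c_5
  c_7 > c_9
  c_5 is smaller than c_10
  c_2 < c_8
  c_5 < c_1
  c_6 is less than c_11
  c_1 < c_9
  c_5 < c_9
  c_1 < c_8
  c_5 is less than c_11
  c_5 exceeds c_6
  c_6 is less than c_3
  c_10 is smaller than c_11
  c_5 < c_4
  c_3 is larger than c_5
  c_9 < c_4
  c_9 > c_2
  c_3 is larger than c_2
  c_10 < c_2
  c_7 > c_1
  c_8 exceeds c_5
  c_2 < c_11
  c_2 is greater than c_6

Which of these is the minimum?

Chaining upward from c_6: directly above it, c_5, c_2, c_11, c_3; then c_1, c_10, c_9, c_4, c_8, c_7.
That covers every other element, and nothing is given below c_6, so c_6 is the minimum.

c_6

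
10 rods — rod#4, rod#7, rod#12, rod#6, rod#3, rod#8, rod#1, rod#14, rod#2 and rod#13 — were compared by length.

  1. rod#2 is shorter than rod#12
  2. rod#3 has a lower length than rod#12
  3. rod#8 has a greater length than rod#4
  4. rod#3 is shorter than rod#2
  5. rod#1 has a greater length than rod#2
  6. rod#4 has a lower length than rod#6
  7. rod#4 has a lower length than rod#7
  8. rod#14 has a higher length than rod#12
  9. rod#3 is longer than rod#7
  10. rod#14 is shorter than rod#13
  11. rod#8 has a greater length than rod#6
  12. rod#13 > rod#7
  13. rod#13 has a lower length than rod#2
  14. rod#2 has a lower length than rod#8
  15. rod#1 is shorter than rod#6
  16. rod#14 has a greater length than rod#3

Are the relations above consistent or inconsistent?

Chaining the given relations yields rod#12 < rod#14 < rod#13 < rod#2, so rod#12 < rod#2. But one relation states rod#2 < rod#12. These cannot both hold.

inconsistent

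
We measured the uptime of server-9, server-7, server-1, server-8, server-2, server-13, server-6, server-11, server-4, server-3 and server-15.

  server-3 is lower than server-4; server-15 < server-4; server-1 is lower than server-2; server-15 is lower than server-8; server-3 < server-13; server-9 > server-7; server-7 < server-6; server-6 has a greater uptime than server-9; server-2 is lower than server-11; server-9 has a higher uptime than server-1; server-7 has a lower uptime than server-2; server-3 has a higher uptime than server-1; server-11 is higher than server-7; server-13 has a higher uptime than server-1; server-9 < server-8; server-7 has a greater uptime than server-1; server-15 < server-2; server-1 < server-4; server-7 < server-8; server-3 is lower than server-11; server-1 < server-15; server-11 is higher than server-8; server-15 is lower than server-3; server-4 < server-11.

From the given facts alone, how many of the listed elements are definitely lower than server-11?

8

The elements the relations force below server-11 are server-1, server-15, server-3, server-4, server-7, server-9, server-8, server-2 — no chain reaches any other.
That is 8.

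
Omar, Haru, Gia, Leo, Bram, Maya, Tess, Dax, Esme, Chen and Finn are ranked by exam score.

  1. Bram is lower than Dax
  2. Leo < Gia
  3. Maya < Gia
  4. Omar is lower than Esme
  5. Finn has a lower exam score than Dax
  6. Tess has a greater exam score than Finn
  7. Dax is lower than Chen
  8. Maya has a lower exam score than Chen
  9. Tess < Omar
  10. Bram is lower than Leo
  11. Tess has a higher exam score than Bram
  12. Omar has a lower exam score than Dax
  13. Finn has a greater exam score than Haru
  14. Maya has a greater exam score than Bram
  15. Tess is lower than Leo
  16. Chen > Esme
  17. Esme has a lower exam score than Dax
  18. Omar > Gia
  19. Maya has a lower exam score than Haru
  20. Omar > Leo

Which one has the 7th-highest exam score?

The consecutive relations fix a unique order: Bram < Maya < Haru < Finn < Tess < Leo < Gia < Omar < Esme < Dax < Chen.
The 7th largest is Tess.

Tess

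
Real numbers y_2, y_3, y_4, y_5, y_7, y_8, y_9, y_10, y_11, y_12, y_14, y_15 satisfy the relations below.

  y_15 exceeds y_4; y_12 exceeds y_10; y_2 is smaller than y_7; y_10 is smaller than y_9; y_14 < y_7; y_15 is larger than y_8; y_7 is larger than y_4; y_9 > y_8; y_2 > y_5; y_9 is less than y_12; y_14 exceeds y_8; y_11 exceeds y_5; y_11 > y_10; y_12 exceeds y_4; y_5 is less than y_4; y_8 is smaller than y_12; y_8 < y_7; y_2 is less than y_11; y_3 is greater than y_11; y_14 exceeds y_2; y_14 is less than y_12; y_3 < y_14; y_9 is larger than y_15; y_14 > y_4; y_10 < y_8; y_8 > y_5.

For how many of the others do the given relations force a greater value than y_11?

4

From y_11 the given relations immediately reach y_3.
From those, y_14 — 2 in total.
From those, y_12, y_7 — 4 in total.
Nothing else is reachable above y_11; 4 in all.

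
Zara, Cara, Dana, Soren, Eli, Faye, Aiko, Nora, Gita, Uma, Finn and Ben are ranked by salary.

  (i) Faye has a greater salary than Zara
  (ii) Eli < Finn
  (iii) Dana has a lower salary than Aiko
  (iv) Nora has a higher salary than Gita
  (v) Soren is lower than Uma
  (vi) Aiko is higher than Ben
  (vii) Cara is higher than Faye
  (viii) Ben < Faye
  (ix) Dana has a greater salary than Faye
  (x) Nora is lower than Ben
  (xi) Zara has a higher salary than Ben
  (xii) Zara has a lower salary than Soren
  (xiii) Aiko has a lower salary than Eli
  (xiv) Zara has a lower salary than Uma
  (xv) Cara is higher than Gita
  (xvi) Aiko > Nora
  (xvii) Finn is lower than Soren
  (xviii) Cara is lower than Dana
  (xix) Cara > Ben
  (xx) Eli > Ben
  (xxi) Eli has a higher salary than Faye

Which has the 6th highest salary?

Dana

Piecing the relations together gives one ordering: Gita < Nora < Ben < Zara < Faye < Cara < Dana < Aiko < Eli < Finn < Soren < Uma.
The 6th largest is Dana.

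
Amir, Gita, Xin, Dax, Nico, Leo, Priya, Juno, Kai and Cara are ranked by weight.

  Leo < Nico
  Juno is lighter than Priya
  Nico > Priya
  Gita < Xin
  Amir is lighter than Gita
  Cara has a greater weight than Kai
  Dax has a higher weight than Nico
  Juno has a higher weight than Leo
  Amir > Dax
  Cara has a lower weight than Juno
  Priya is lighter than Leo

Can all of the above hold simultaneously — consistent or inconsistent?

inconsistent

We have Leo < Juno stated directly, yet also Juno < Priya < Leo by chaining the others — so Juno < Leo. Contradiction.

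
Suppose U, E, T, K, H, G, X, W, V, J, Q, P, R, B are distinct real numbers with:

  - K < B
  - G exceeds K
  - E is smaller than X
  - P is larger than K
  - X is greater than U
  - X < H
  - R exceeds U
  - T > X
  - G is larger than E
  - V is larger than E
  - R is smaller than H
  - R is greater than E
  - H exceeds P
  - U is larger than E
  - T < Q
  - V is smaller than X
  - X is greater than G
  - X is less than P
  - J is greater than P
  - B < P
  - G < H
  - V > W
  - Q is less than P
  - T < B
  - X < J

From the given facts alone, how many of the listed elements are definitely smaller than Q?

Directly below Q: T.
One step further: X (2 so far).
One step further: E, U, G, V (6 so far).
One step further: W, K (8 so far).
Nothing else is reachable below Q; 8 in all.

8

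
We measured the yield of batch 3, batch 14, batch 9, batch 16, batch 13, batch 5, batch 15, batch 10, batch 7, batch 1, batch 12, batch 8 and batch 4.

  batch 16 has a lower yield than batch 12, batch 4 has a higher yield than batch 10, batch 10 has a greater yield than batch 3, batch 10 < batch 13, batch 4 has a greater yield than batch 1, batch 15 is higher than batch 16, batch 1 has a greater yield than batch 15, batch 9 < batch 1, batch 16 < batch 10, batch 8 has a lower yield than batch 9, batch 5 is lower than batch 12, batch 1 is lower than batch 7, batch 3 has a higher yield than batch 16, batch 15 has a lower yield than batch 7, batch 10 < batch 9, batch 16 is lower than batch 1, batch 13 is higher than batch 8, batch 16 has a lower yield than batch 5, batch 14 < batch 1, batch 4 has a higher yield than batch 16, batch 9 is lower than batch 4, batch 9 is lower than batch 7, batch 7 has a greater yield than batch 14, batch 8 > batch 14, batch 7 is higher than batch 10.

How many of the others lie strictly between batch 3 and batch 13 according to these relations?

1

Chaining upward from batch 3 reaches: batch 10, batch 9, batch 1, batch 7, batch 4.
Chaining downward from batch 13 reaches: batch 16, batch 14, batch 8, batch 10.
Strictly between batch 3 and batch 13 are those in both lists: batch 10 — 1 element.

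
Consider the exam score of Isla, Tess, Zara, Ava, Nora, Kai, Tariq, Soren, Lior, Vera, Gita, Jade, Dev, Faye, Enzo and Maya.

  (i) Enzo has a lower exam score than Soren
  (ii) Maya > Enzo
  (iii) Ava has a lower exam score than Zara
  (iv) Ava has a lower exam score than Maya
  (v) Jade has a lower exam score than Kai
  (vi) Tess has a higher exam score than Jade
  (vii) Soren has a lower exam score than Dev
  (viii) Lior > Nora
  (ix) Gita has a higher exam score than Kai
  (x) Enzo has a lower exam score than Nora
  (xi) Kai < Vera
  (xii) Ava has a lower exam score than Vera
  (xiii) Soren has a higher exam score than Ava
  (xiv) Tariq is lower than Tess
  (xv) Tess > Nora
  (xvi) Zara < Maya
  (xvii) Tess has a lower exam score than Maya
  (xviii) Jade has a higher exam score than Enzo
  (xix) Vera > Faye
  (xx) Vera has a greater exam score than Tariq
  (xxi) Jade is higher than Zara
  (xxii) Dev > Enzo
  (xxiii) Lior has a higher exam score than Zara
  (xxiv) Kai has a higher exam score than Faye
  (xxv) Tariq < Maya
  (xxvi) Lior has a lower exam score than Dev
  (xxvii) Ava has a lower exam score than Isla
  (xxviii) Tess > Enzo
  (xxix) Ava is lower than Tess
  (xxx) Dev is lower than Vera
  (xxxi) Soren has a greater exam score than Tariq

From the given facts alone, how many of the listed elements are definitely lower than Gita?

6

The elements the relations force below Gita are Ava, Enzo, Zara, Jade, Faye, Kai — no chain reaches any other.
That is 6.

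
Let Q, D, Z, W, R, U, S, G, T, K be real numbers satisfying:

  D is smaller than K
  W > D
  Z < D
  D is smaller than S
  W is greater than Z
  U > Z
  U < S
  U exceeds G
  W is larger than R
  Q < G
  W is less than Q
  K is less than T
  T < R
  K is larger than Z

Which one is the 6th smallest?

W

Chaining the given pairs: Z < D < K < T < R < W < Q < G < U < S.
Counting 6 from the smallest end gives W.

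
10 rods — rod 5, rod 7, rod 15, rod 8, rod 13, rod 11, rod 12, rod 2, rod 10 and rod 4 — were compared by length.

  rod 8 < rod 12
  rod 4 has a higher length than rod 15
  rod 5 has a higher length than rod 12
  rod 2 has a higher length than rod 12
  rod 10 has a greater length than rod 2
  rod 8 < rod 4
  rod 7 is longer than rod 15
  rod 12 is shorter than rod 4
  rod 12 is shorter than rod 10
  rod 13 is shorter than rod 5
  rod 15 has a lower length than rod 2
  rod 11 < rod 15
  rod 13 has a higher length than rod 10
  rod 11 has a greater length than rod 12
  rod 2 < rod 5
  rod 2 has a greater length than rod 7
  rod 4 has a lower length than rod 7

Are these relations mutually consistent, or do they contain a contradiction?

consistent

Every relation is compatible with rod 8 < rod 12 < rod 11 < rod 15 < rod 4 < rod 7 < rod 2 < rod 10 < rod 13 < rod 5; the set is consistent.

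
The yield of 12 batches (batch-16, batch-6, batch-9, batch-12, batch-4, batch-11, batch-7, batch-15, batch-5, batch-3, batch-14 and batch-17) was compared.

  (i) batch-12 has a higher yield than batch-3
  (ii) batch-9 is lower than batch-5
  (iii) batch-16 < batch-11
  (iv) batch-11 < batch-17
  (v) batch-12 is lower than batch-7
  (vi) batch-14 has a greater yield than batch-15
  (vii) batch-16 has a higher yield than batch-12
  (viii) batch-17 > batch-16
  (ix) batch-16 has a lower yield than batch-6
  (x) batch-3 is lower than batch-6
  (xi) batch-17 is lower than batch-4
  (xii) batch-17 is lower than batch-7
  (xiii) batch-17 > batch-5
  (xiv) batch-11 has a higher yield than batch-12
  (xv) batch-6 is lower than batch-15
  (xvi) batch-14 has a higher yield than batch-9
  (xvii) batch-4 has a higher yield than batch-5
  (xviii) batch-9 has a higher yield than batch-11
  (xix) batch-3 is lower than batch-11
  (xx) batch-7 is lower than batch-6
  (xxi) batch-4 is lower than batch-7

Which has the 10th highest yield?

batch-16

Piecing the relations together gives one ordering: batch-3 < batch-12 < batch-16 < batch-11 < batch-9 < batch-5 < batch-17 < batch-4 < batch-7 < batch-6 < batch-15 < batch-14.
Counting 10 from the largest end gives batch-16.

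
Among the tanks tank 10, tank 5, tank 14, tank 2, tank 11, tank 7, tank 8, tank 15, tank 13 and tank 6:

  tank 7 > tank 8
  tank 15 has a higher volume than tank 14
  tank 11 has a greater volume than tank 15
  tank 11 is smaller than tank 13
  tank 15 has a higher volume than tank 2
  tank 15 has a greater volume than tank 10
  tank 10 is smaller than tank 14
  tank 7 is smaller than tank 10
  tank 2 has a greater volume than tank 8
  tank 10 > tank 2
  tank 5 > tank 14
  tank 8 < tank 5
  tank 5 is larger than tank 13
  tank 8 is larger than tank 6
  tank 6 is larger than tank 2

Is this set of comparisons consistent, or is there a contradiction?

inconsistent

We have tank 8 < tank 2 stated directly, yet also tank 2 < tank 6 < tank 8 by chaining the others — so tank 2 < tank 8. Contradiction.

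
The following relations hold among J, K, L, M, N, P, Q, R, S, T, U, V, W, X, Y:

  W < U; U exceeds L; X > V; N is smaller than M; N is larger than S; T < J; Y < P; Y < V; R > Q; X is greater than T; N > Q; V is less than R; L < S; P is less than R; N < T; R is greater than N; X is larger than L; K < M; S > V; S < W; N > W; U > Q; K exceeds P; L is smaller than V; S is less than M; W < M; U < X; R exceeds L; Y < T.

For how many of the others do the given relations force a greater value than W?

7

The elements the relations force above W are N, U, T, M, J, R, X — no chain reaches any other.
That is 7.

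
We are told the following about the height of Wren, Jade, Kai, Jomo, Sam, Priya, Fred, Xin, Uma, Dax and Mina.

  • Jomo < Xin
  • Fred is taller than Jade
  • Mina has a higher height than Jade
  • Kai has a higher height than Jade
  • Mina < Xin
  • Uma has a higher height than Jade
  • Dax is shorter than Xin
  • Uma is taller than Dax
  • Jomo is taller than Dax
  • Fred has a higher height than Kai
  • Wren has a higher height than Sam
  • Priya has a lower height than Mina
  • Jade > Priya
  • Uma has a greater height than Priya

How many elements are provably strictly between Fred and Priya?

The relations place Priya below Fred. An element lies strictly between them when it is forced above Priya and also forced below Fred.
Above Priya: {Jade, Kai, Mina, Uma, Xin}. Below Fred: {Jade, Kai}.
Intersection: {Jade, Kai} — 2.

2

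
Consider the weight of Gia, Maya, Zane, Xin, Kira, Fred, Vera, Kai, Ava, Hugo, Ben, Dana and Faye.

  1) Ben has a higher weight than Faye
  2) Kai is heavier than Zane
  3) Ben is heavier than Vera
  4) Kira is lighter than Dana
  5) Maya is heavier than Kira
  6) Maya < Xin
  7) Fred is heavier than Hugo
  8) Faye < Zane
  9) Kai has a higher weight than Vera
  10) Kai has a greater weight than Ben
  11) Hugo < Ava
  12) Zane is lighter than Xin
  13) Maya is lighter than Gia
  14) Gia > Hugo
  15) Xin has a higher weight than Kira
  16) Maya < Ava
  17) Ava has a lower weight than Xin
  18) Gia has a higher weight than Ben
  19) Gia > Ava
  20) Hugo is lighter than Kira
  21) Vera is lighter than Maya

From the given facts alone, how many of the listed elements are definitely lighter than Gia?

From Gia the given relations immediately reach Hugo, Ben, Maya, Ava.
From those, Vera, Kira, Faye — 7 in total.
Nothing else is reachable below Gia; 7 in all.

7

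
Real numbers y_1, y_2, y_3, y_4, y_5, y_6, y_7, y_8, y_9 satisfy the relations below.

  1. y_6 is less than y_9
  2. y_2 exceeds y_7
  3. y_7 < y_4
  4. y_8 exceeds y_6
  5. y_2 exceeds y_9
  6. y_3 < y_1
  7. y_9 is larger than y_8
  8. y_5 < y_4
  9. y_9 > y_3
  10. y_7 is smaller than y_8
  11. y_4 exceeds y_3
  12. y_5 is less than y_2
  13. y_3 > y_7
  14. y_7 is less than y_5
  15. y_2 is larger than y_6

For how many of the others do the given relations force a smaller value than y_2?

From y_2 the given relations immediately reach y_7, y_6, y_5, y_9.
From those, y_3, y_8 — 6 in total.
Nothing else is reachable below y_2; 6 in all.

6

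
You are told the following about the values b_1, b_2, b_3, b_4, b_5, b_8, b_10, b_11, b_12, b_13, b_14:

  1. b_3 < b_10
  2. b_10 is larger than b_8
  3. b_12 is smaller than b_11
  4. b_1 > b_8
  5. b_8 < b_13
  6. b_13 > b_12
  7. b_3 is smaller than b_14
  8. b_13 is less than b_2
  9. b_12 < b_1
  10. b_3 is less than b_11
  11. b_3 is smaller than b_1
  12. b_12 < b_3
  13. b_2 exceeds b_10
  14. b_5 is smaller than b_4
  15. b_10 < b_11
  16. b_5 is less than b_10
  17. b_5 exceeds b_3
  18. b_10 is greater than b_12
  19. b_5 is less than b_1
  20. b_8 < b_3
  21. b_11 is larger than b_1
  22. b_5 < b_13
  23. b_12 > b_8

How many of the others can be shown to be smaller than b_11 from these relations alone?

6

Directly below b_11: b_12, b_3, b_1, b_10.
One step further: b_8, b_5 (6 so far).
Nothing else is reachable below b_11; 6 in all.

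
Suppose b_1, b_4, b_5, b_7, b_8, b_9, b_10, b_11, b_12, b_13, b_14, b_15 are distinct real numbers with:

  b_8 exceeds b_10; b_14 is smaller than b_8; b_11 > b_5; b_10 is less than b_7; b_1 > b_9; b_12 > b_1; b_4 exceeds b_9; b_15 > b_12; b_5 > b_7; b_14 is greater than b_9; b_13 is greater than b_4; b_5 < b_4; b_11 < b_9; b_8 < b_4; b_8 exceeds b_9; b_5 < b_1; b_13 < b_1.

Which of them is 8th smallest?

b_4

Piecing the relations together gives one ordering: b_10 < b_7 < b_5 < b_11 < b_9 < b_14 < b_8 < b_4 < b_13 < b_1 < b_12 < b_15.
Counting 8 from the smallest end gives b_4.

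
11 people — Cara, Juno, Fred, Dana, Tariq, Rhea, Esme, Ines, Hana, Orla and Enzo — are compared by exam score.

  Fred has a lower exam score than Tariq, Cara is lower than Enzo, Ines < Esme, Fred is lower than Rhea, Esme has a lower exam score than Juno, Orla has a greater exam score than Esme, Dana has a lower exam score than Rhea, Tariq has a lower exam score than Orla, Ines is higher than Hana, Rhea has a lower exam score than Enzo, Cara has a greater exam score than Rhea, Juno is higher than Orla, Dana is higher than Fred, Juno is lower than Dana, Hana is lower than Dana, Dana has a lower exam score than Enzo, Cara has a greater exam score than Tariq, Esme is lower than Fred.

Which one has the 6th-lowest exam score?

Orla

Piecing the relations together gives one ordering: Hana < Ines < Esme < Fred < Tariq < Orla < Juno < Dana < Rhea < Cara < Enzo.
Counting 6 from the smallest end gives Orla.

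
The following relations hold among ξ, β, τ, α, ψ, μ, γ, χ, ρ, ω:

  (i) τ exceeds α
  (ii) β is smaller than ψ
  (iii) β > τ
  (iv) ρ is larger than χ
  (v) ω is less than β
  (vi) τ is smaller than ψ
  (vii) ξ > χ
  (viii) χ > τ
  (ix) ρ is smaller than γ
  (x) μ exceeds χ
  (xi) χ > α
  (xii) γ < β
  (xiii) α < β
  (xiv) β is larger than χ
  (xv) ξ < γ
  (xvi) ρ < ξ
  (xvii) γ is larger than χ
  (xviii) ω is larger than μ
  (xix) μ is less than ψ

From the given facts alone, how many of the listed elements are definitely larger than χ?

From χ the given relations immediately reach μ, ρ, ξ, γ, β.
From those, ω, ψ — 7 in total.
Nothing else is reachable above χ; 7 in all.

7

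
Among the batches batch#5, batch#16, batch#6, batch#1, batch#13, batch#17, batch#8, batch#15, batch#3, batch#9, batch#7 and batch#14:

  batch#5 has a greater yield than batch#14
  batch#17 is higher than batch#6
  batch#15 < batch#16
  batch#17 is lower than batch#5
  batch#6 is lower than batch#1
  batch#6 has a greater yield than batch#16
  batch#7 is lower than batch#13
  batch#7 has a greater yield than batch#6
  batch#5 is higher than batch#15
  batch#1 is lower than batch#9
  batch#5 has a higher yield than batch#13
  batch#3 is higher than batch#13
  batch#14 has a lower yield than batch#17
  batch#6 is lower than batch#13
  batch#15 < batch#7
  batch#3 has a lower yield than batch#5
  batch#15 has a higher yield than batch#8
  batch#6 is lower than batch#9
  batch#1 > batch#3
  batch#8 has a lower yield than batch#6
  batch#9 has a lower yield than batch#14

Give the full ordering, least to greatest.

batch#8 < batch#15 < batch#16 < batch#6 < batch#7 < batch#13 < batch#3 < batch#1 < batch#9 < batch#14 < batch#17 < batch#5

Nothing is placed below batch#8, so it is least; from there batch#8 < batch#15; batch#15 < batch#16; batch#16 < batch#6; batch#6 < batch#7; batch#7 < batch#13; batch#13 < batch#3; batch#3 < batch#1; batch#1 < batch#9; batch#9 < batch#14; batch#14 < batch#17; batch#17 < batch#5, each given directly.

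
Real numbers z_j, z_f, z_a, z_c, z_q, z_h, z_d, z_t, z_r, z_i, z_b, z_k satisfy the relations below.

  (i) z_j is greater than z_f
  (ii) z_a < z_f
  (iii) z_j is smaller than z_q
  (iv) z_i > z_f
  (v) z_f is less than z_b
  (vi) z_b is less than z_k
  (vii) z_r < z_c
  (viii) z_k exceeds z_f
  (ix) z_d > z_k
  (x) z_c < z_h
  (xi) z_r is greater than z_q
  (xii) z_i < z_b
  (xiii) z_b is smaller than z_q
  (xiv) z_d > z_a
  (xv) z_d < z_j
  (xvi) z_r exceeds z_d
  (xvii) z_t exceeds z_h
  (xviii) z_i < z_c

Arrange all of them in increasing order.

z_a < z_f < z_i < z_b < z_k < z_d < z_j < z_q < z_r < z_c < z_h < z_t

Each adjacent pair is fixed by a given relation: z_a < z_f; z_f < z_i; z_i < z_b; z_b < z_k; z_k < z_d; z_d < z_j; z_j < z_q; z_q < z_r; z_r < z_c; z_c < z_h; z_h < z_t. Chaining them end to end gives the full order.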